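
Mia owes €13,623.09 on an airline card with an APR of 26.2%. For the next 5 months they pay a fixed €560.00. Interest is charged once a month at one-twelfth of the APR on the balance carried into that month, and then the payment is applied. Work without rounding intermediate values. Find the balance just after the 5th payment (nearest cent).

€12,251.69

Monthly rate r = 26.2%/12 = 2.18333% = 0.0218333.
Each month: B ← B·(1+r) − €560.00.
Month 1: interest €297.44; balance after payment €13,360.53.
Month 2: interest €291.70; balance after payment €13,092.23.
Month 3: interest €285.85; balance after payment €12,818.08.
Month 4: interest €279.86; balance after payment €12,537.94.
Month 5: interest €273.75; balance after payment €12,251.69.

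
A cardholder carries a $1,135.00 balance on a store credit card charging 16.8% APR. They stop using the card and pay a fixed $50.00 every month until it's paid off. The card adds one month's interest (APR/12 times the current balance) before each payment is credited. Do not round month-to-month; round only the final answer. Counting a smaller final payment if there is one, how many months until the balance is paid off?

28 months

Monthly rate r = 16.8%/12 = 1.4% = 0.014.
Recurrence: B ← B·(1+r) − $50.00.
Month 1: interest $15.89; balance after payment $1,100.89.
Month 2: interest $15.41; balance after payment $1,066.30.
Closed form: n = −ln(1 − rB₀/P)/ln(1+r) = −ln(0.6822)/ln(1.014) ≈ 27.507, so the balance reaches zero during payment 28.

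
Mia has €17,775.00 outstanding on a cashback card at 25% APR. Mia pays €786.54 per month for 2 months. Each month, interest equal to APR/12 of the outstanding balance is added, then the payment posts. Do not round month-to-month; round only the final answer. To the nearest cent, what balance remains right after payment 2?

Monthly rate r = 25%/12 = 2.08333% = 0.0208333.
Each month: B ← B·(1+r) − €786.54.
Month 1: interest €370.31; balance after payment €17,358.77.
Month 2: interest €361.64; balance after payment €16,933.87.

€16,933.87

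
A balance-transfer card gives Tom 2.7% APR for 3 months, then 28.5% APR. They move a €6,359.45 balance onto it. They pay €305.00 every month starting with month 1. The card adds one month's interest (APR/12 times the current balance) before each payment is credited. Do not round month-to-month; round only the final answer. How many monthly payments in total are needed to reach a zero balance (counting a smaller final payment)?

27 payments

Promo months 1–3 at r₀ = 2.7%/12 = 0.00225; months 4+ at r₁ = 28.5%/12 = 0.02375.
After month 3: iterate B ← B·(1+r₀) − €305.00 for 3 months → €5,485.41.
Then at r₁ with €305.00/mo: n₂ = −ln(1 − r₁·B/P)/ln(1+r₁) ≈ 23.74 → 24 more payments.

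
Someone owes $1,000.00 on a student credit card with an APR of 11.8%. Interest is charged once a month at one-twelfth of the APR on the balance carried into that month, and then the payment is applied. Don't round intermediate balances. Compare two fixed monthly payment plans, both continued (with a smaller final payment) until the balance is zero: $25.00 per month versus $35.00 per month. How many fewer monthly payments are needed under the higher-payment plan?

Monthly rate r = 11.8%/12 = 0.983333% = 0.00983333.
At $25.00/mo: n = ⌈−ln(1 − rB₀/P)/ln(1+r)⌉ = 52 payments (last $1.86); total interest = total paid − $1,000.00 = $276.86.
At $35.00/mo: 34 payments (last $24.76); total interest $179.76.
Payments saved = 52 − 34 = 18.

18 fewer payments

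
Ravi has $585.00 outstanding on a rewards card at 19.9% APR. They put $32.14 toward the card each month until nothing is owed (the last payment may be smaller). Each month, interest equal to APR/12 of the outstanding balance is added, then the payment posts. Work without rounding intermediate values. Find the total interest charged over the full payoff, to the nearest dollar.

Monthly rate r = 19.9%/12 = 1.65833% = 0.0165833.
Payoff takes n = ⌈−ln(1 − rB₀/P)/ln(1+r)⌉ = ⌈21.846⌉ = 22 payments; the last is $27.23.
Total paid = 21·$32.14 + $27.23 = $702.17.
Total interest = total paid − principal = $702.17 − $585.00 = $117.17.

$117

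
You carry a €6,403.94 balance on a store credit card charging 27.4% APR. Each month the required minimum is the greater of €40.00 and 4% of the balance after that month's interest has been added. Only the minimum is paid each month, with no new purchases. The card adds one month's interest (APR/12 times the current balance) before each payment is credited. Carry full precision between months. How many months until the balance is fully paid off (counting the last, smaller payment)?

140 months

Monthly rate r = 27.4%/12 = 2.28333% = 0.0228333.
While 4% of the post-interest balance exceeds €40.00, each month B ← (B·(1+r))·(1 − 0.04), i.e. B shrinks by the factor (1+r)·0.96 = 0.98192.
This holds for months 1–104. Entering month 105 the balance is €960.20; 4% of the post-interest balance is now below €40.00, so the flat €40.00 minimum applies from here.
From month 105 a fixed €40.00 at rate r clears €960.20 in 36 more payments. Total: 104 + 36 = 140 months.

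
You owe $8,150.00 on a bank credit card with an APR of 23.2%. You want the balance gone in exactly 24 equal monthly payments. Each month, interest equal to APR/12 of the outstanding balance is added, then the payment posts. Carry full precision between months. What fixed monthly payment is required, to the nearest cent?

$427.65

Monthly rate r = 23.2%/12 = 1.93333% = 0.0193333.
Level-payment amortization: P = B₀·r / (1 − (1+r)^(−n)) = 8150.00·0.0193333 / (1 − 1.01933^(−24)).
Denominator 1 − (1+r)^(−24) = 0.368445888.
P = 157.567 / 0.368445888 ≈ 427.65.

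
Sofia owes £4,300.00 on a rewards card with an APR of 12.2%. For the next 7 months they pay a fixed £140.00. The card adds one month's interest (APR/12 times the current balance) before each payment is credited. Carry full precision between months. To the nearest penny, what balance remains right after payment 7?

£3,605.11

Monthly rate r = 12.2%/12 = 1.01667% = 0.0101667.
Each month: B ← B·(1+r) − £140.00.
Month 1: interest £43.72; balance after payment £4,203.72.
Month 2: interest £42.74; balance after payment £4,106.45.
Month 3: interest £41.75; balance after payment £4,008.20.
Month 4: interest £40.75; balance after payment £3,908.95.
Month 5: interest £39.74; balance after payment £3,808.69.
Month 6: interest £38.72; balance after payment £3,707.42.
Month 7: interest £37.69; balance after payment £3,605.11.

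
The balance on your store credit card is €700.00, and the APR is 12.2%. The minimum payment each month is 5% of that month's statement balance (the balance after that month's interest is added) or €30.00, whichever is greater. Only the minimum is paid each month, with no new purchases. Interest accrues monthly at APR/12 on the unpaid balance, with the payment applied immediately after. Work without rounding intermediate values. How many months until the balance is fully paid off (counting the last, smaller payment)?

27 months

Monthly rate r = 12.2%/12 = 1.01667% = 0.0101667.
While 5% of the post-interest balance exceeds €30.00, each month B ← (B·(1+r))·(1 − 0.05), i.e. B shrinks by the factor (1+r)·0.95 = 0.95966.
This holds for months 1–4. Entering month 5 the balance is €593.70; 5% of the post-interest balance is now below €30.00, so the flat €30.00 minimum applies from here.
From month 5 a fixed €30.00 at rate r clears €593.70 in 23 more payments. Total: 4 + 23 = 27 months.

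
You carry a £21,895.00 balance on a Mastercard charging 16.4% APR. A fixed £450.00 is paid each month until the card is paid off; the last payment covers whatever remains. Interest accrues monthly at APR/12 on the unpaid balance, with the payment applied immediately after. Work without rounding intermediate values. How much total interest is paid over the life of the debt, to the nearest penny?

£14,356.83

Monthly rate r = 16.4%/12 = 1.36667% = 0.0136667.
Payoff takes n = ⌈−ln(1 − rB₀/P)/ln(1+r)⌉ = ⌈80.558⌉ = 81 payments; the last is £251.83.
Total paid = 80·£450.00 + £251.83 = £36,251.83.
Total interest = total paid − principal = £36,251.83 − £21,895.00 = £14,356.83.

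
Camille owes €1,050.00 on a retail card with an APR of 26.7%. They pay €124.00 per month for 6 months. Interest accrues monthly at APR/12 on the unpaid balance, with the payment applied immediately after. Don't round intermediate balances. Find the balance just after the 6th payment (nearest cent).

€411.57

Monthly rate r = 26.7%/12 = 2.225% = 0.02225.
Each month: B ← B·(1+r) − €124.00.
Month 1: interest €23.36; balance after payment €949.36.
Month 2: interest €21.12; balance after payment €846.49.
Month 3: interest €18.83; balance after payment €741.32.
Month 4: interest €16.49; balance after payment €633.81.
Month 5: interest €14.10; balance after payment €523.92.
Month 6: interest €11.66; balance after payment €411.57.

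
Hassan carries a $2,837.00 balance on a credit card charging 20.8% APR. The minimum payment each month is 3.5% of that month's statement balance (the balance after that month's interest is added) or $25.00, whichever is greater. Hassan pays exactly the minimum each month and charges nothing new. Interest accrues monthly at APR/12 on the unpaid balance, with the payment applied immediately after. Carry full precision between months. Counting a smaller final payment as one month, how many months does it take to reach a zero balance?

Monthly rate r = 20.8%/12 = 1.73333% = 0.0173333.
While 3.5% of the post-interest balance exceeds $25.00, each month B ← (B·(1+r))·(1 − 0.035), i.e. B shrinks by the factor (1+r)·0.965 = 0.98173.
This holds for months 1–76. Entering month 77 the balance is $698.46; 3.5% of the post-interest balance is now below $25.00, so the flat $25.00 minimum applies from here.
From month 77 a fixed $25.00 at rate r clears $698.46 in 39 more payments. Total: 76 + 39 = 115 months.

115 months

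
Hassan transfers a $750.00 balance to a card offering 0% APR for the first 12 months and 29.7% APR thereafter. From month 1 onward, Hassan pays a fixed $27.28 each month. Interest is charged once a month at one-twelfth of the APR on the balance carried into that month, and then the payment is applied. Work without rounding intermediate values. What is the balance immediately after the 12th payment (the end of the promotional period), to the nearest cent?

Promo months 1–12 at r₀ = 0%/12 = 0; months 13+ at r₁ = 29.7%/12 = 0.02475.
After month 12 (no interest yet): B = $750.00 − 12·$27.28 = $422.64.

$422.64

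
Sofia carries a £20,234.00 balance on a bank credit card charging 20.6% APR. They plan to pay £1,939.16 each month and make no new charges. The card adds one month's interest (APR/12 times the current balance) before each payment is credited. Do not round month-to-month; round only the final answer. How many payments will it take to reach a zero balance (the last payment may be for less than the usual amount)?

Monthly rate r = 20.6%/12 = 1.71667% = 0.0171667.
Recurrence: B ← B·(1+r) − £1,939.16.
Month 1: interest £347.35; balance after payment £18,642.19.
Month 2: interest £320.02; balance after payment £17,023.05.
Closed form: n = −ln(1 − rB₀/P)/ln(1+r) = −ln(0.82088)/ln(1.01717) ≈ 11.596, so the balance reaches zero during payment 12.

12 months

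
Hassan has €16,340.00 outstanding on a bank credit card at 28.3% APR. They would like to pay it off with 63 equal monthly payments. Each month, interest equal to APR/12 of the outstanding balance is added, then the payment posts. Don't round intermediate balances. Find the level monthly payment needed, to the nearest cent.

€500.63

Monthly rate r = 28.3%/12 = 2.35833% = 0.0235833.
Level-payment amortization: P = B₀·r / (1 − (1+r)^(−n)) = 16340.00·0.0235833 / (1 − 1.02358^(−63)).
Denominator 1 − (1+r)^(−63) = 0.769729643.
P = 385.352 / 0.769729643 ≈ 500.63.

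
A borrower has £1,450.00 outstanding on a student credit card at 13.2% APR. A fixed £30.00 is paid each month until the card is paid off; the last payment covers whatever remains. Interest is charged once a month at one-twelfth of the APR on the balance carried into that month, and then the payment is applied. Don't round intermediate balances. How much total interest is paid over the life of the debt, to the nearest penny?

Monthly rate r = 13.2%/12 = 1.1% = 0.011.
Payoff takes n = ⌈−ln(1 − rB₀/P)/ln(1+r)⌉ = ⌈69.340⌉ = 70 payments; the last is £10.24.
Total paid = 69·£30.00 + £10.24 = £2,080.24.
Total interest = total paid − principal = £2,080.24 − £1,450.00 = £630.24.

£630.24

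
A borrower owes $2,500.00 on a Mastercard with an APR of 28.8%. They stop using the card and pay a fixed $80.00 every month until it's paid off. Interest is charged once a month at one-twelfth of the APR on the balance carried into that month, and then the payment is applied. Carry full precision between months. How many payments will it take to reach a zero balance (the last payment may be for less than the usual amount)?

59 payments

Monthly rate r = 28.8%/12 = 2.4% = 0.024.
Recurrence: B ← B·(1+r) − $80.00.
Month 1: interest $60.00; balance after payment $2,480.00.
Month 2: interest $59.52; balance after payment $2,459.52.
Closed form: n = −ln(1 − rB₀/P)/ln(1+r) = −ln(0.25)/ln(1.024) ≈ 58.453, so the balance reaches zero during payment 59.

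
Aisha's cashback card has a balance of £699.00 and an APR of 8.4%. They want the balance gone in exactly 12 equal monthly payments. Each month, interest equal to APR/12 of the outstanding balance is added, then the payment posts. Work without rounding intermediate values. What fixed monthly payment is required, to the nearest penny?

Monthly rate r = 8.4%/12 = 0.7% = 0.007.
Level-payment amortization: P = B₀·r / (1 − (1+r)^(−n)) = 699.00·0.007 / (1 − 1.007^(−12)).
Denominator 1 − (1+r)^(−12) = 0.0802996466.
P = 4.893 / 0.0802996466 ≈ 60.93.

£60.93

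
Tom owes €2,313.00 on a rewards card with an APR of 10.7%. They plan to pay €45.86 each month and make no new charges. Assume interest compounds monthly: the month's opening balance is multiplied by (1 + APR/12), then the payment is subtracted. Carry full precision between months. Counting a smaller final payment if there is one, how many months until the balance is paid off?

Monthly rate r = 10.7%/12 = 0.891667% = 0.00891667.
Recurrence: B ← B·(1+r) − €45.86.
Month 1: interest €20.62; balance after payment €2,287.76.
Month 2: interest €20.40; balance after payment €2,262.30.
Closed form: n = −ln(1 − rB₀/P)/ln(1+r) = −ln(0.55028)/ln(1.00892) ≈ 67.289, so the balance reaches zero during payment 68.

68 months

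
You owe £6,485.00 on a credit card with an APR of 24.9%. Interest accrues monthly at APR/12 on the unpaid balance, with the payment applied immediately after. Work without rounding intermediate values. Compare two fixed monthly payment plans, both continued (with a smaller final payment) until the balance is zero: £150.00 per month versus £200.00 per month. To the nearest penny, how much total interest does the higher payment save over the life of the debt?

Monthly rate r = 24.9%/12 = 2.075% = 0.02075.
At £150.00/mo: n = ⌈−ln(1 − rB₀/P)/ln(1+r)⌉ = 111 payments (last £108.22); total interest = total paid − £6,485.00 = £10,123.22.
At £200.00/mo: 55 payments (last £80.42); total interest £4,395.42.
Interest saved = £10,123.22 − £4,395.42 = £5,727.80.

£5,727.80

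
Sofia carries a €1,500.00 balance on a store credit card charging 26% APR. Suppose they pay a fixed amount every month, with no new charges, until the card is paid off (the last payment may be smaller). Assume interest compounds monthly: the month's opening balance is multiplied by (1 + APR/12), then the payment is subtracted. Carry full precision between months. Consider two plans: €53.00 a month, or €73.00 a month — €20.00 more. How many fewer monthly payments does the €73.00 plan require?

17 fewer payments

Monthly rate r = 26%/12 = 2.16667% = 0.0216667.
At €53.00/mo: n = ⌈−ln(1 − rB₀/P)/ln(1+r)⌉ = 45 payments (last €16.72); total interest = total paid − €1,500.00 = €848.72.
At €73.00/mo: 28 payments (last €35.63); total interest €506.63.
Payments saved = 45 − 28 = 17.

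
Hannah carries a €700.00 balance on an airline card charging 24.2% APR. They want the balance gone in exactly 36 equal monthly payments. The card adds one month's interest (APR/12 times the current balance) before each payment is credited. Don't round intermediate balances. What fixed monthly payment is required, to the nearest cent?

€27.54

Monthly rate r = 24.2%/12 = 2.01667% = 0.0201667.
Level-payment amortization: P = B₀·r / (1 − (1+r)^(−n)) = 700.00·0.0201667 / (1 − 1.02017^(−36)).
Denominator 1 − (1+r)^(−36) = 0.512651816.
P = 14.1167 / 0.512651816 ≈ 27.54.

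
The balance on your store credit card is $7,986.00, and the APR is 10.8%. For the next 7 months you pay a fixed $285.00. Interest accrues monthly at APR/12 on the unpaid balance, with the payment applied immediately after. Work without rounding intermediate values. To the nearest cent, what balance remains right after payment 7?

$6,453.23

Monthly rate r = 10.8%/12 = 0.9% = 0.009.
Each month: B ← B·(1+r) − $285.00.
Month 1: interest $71.87; balance after payment $7,772.87.
Month 2: interest $69.96; balance after payment $7,557.83.
Month 3: interest $68.02; balance after payment $7,340.85.
Month 4: interest $66.07; balance after payment $7,121.92.
Month 5: interest $64.10; balance after payment $6,901.02.
Month 6: interest $62.11; balance after payment $6,678.12.
Month 7: interest $60.10; balance after payment $6,453.23.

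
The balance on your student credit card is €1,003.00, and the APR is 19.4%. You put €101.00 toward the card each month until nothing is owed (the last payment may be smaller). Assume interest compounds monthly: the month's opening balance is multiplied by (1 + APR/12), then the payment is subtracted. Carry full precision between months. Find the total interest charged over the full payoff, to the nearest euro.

€99

Monthly rate r = 19.4%/12 = 1.61667% = 0.0161667.
Payoff takes n = ⌈−ln(1 − rB₀/P)/ln(1+r)⌉ = ⌈10.912⌉ = 11 payments; the last is €92.20.
Total paid = 10·€101.00 + €92.20 = €1,102.20.
Total interest = total paid − principal = €1,102.20 − €1,003.00 = €99.20.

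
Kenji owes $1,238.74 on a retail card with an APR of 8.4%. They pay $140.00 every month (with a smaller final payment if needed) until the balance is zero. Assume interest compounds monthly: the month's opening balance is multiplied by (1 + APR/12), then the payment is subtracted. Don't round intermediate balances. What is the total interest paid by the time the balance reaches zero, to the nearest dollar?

Monthly rate r = 8.4%/12 = 0.7% = 0.007.
Payoff takes n = ⌈−ln(1 − rB₀/P)/ln(1+r)⌉ = ⌈9.166⌉ = 10 payments; the last is $23.30.
Total paid = 9·$140.00 + $23.30 = $1,283.30.
Total interest = total paid − principal = $1,283.30 − $1,238.74 = $44.56.

$45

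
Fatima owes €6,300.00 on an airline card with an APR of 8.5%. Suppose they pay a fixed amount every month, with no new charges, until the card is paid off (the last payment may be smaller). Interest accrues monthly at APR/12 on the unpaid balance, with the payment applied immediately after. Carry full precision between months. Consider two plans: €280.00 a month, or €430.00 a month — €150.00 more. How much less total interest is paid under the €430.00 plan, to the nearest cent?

Monthly rate r = 8.5%/12 = 0.708333% = 0.00708333.
At €280.00/mo: n = ⌈−ln(1 − rB₀/P)/ln(1+r)⌉ = 25 payments (last €167.20); total interest = total paid − €6,300.00 = €587.20.
At €430.00/mo: 16 payments (last €225.35); total interest €375.35.
Interest saved = €587.20 − €375.35 = €211.85.

€211.85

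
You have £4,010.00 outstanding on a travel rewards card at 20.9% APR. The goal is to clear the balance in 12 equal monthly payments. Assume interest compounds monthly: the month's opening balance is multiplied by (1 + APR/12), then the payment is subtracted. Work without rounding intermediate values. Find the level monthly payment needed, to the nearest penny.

Monthly rate r = 20.9%/12 = 1.74167% = 0.0174167.
Level-payment amortization: P = B₀·r / (1 − (1+r)^(−n)) = 4010.00·0.0174167 / (1 − 1.01742^(−12)).
Denominator 1 − (1+r)^(−12) = 0.187143603.
P = 69.8408 / 0.187143603 ≈ 373.19.

£373.19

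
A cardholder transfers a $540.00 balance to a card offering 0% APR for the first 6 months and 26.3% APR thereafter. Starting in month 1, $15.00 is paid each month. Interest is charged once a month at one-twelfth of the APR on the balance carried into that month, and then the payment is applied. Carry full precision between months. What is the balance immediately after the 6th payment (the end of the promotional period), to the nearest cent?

Promo months 1–6 at r₀ = 0%/12 = 0; months 7+ at r₁ = 26.3%/12 = 0.0219167.
After month 6 (no interest yet): B = $540.00 − 6·$15.00 = $450.00.

$450.00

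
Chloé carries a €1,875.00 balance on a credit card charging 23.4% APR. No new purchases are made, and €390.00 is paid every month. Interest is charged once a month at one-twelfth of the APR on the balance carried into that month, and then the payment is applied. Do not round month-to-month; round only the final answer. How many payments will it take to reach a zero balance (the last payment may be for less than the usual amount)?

Monthly rate r = 23.4%/12 = 1.95% = 0.0195.
Recurrence: B ← B·(1+r) − €390.00.
Month 1: interest €36.56; balance after payment €1,521.56.
Month 2: interest €29.67; balance after payment €1,161.23.
Month 3: interest €22.64; balance after payment €793.88.
Month 4: interest €15.48; balance after payment €419.36.
Month 5: interest €8.18; balance after payment €37.54.
Month 6: interest €0.73; balance after payment €0.00.

6 months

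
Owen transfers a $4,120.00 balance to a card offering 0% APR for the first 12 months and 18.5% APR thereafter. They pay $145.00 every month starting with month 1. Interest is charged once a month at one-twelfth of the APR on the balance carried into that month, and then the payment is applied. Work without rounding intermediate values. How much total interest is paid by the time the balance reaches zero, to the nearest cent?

$385.21

Promo months 1–12 at r₀ = 0%/12 = 0; months 13+ at r₁ = 18.5%/12 = 0.0154167.
After month 12 (no interest yet): B = $4,120.00 − 12·$145.00 = $2,380.00.
Then at r₁ with $145.00/mo: n₂ = −ln(1 − r₁·B/P)/ln(1+r₁) ≈ 19.07 → 20 more payments.
Total paid = 31·$145.00 + $10.21 = $4,505.21; interest = $4,505.21 − $4,120.00 = $385.21.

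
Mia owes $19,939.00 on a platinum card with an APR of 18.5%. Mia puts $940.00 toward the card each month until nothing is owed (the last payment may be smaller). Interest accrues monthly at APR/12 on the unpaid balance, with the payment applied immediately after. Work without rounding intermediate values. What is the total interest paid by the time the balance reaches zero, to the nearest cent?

$4,394.53

Monthly rate r = 18.5%/12 = 1.54167% = 0.0154167.
Payoff takes n = ⌈−ln(1 − rB₀/P)/ln(1+r)⌉ = ⌈25.886⌉ = 26 payments; the last is $833.53.
Total paid = 25·$940.00 + $833.53 = $24,333.53.
Total interest = total paid − principal = $24,333.53 − $19,939.00 = $4,394.53.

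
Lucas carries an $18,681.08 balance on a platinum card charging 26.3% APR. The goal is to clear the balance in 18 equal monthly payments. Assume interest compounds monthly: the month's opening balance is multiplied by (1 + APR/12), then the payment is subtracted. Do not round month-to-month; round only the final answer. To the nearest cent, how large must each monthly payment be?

$1,267.16

Monthly rate r = 26.3%/12 = 2.19167% = 0.0219167.
Level-payment amortization: P = B₀·r / (1 − (1+r)^(−n)) = 18681.08·0.0219167 / (1 − 1.02192^(−18)).
Denominator 1 − (1+r)^(−18) = 0.323104978.
P = 409.427 / 0.323104978 ≈ 1267.16.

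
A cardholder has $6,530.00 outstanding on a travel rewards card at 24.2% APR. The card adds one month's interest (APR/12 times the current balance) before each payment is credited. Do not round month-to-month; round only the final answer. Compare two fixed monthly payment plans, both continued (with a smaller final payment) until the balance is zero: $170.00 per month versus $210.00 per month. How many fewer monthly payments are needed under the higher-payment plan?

25 fewer payments

Monthly rate r = 24.2%/12 = 2.01667% = 0.0201667.
At $170.00/mo: n = ⌈−ln(1 − rB₀/P)/ln(1+r)⌉ = 75 payments (last $107.33); total interest = total paid − $6,530.00 = $6,157.33.
At $210.00/mo: 50 payments (last $85.45); total interest $3,845.45.
Payments saved = 75 − 50 = 25.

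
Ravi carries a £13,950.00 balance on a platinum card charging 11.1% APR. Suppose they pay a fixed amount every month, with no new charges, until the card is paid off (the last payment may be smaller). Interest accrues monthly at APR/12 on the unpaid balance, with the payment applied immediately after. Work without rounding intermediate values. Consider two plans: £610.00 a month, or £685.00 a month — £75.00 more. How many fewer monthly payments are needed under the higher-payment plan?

Monthly rate r = 11.1%/12 = 0.925% = 0.00925.
At £610.00/mo: n = ⌈−ln(1 − rB₀/P)/ln(1+r)⌉ = 26 payments (last £496.16); total interest = total paid − £13,950.00 = £1,796.16.
At £685.00/mo: 23 payments (last £458.49); total interest £1,578.49.
Payments saved = 26 − 23 = 3.

3 fewer payments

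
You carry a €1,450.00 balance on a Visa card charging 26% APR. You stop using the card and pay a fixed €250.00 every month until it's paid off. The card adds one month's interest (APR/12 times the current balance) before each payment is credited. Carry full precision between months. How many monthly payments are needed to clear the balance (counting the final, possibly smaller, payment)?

7 months

Monthly rate r = 26%/12 = 2.16667% = 0.0216667.
Recurrence: B ← B·(1+r) − €250.00.
Month 1: interest €31.42; balance after payment €1,231.42.
Month 2: interest €26.68; balance after payment €1,008.10.
Closed form: n = −ln(1 − rB₀/P)/ln(1+r) = −ln(0.87433)/ln(1.02167) ≈ 6.265, so the balance reaches zero during payment 7.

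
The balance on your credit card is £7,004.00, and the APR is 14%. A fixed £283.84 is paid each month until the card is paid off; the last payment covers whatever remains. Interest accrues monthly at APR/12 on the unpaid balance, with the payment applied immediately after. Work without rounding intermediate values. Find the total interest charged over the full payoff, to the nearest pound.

Monthly rate r = 14%/12 = 1.16667% = 0.0116667.
Payoff takes n = ⌈−ln(1 − rB₀/P)/ln(1+r)⌉ = ⌈29.271⌉ = 30 payments; the last is £77.19.
Total paid = 29·£283.84 + £77.19 = £8,308.55.
Total interest = total paid − principal = £8,308.55 − £7,004.00 = £1,304.55.

£1,305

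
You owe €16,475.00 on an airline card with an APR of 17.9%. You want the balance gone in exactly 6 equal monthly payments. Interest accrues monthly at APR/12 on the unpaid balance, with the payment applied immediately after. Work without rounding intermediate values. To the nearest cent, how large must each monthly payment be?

€2,890.96

Monthly rate r = 17.9%/12 = 1.49167% = 0.0149167.
Level-payment amortization: P = B₀·r / (1 − (1+r)^(−n)) = 16475.00·0.0149167 / (1 − 1.01492^(−6)).
Denominator 1 − (1+r)^(−6) = 0.0850071646.
P = 245.752 / 0.0850071646 ≈ 2890.96.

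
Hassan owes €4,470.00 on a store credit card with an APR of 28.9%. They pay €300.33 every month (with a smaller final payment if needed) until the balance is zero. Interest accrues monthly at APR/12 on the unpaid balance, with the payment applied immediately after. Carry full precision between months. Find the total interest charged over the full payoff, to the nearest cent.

Monthly rate r = 28.9%/12 = 2.40833% = 0.0240833.
Payoff takes n = ⌈−ln(1 − rB₀/P)/ln(1+r)⌉ = ⌈18.651⌉ = 19 payments; the last is €196.44.
Total paid = 18·€300.33 + €196.44 = €5,602.38.
Total interest = total paid − principal = €5,602.38 − €4,470.00 = €1,132.38.

€1,132.38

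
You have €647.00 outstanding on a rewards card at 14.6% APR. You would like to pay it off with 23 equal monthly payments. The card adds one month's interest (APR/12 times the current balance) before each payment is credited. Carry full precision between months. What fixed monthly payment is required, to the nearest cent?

Monthly rate r = 14.6%/12 = 1.21667% = 0.0121667.
Level-payment amortization: P = B₀·r / (1 − (1+r)^(−n)) = 647.00·0.0121667 / (1 − 1.01217^(−23)).
Denominator 1 − (1+r)^(−23) = 0.242812749.
P = 7.87183 / 0.242812749 ≈ 32.42.

€32.42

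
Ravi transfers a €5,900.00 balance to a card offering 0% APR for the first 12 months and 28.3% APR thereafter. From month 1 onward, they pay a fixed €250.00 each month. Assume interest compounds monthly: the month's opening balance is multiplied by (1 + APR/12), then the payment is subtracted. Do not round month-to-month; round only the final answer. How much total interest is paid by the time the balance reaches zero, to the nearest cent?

€528.47

Promo months 1–12 at r₀ = 0%/12 = 0; months 13+ at r₁ = 28.3%/12 = 0.0235833.
After month 12 (no interest yet): B = €5,900.00 − 12·€250.00 = €2,900.00.
Then at r₁ with €250.00/mo: n₂ = −ln(1 − r₁·B/P)/ln(1+r₁) ≈ 13.71 → 14 more payments.
Total paid = 25·€250.00 + €178.47 = €6,428.47; interest = €6,428.47 − €5,900.00 = €528.47.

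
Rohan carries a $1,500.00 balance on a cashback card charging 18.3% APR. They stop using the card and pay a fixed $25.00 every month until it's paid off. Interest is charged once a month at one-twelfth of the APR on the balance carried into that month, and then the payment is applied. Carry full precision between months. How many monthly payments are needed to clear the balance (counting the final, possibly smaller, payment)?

163 months

Monthly rate r = 18.3%/12 = 1.525% = 0.01525.
Recurrence: B ← B·(1+r) − $25.00.
Month 1: interest $22.88; balance after payment $1,497.88.
Month 2: interest $22.84; balance after payment $1,495.72.
Closed form: n = −ln(1 − rB₀/P)/ln(1+r) = −ln(0.085)/ln(1.01525) ≈ 162.876, so the balance reaches zero during payment 163.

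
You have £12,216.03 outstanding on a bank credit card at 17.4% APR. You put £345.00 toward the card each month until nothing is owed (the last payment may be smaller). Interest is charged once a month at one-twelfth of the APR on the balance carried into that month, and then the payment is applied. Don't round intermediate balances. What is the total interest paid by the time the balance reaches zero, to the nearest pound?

Monthly rate r = 17.4%/12 = 1.45% = 0.0145.
Payoff takes n = ⌈−ln(1 − rB₀/P)/ln(1+r)⌉ = ⌈50.040⌉ = 51 payments; the last is £13.88.
Total paid = 50·£345.00 + £13.88 = £17,263.88.
Total interest = total paid − principal = £17,263.88 − £12,216.03 = £5,047.85.

£5,048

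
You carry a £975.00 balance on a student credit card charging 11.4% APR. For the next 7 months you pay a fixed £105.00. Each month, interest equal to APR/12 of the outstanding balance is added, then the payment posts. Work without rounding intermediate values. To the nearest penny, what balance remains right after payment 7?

Monthly rate r = 11.4%/12 = 0.95% = 0.0095.
Each month: B ← B·(1+r) − £105.00.
Month 1: interest £9.26; balance after payment £879.26.
Month 2: interest £8.35; balance after payment £782.62.
Month 3: interest £7.43; balance after payment £685.05.
Month 4: interest £6.51; balance after payment £586.56.
Month 5: interest £5.57; balance after payment £487.13.
Month 6: interest £4.63; balance after payment £386.76.
Month 7: interest £3.67; balance after payment £285.43.

£285.43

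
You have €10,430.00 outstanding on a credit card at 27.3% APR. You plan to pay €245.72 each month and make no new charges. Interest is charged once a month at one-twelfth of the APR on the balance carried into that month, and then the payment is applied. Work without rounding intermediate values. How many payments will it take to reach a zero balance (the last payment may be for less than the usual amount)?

150 payments

Monthly rate r = 27.3%/12 = 2.275% = 0.02275.
Recurrence: B ← B·(1+r) − €245.72.
Month 1: interest €237.28; balance after payment €10,421.56.
Month 2: interest €237.09; balance after payment €10,412.93.
Closed form: n = −ln(1 − rB₀/P)/ln(1+r) = −ln(0.034338)/ln(1.02275) ≈ 149.878, so the balance reaches zero during payment 150.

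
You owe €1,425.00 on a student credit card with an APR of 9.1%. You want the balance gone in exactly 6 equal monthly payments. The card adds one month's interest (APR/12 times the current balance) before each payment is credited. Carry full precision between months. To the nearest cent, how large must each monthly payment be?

€243.84

Monthly rate r = 9.1%/12 = 0.758333% = 0.00758333.
Level-payment amortization: P = B₀·r / (1 − (1+r)^(−n)) = 1425.00·0.00758333 / (1 − 1.00758^(−6)).
Denominator 1 − (1+r)^(−6) = 0.044316365.
P = 10.8063 / 0.044316365 ≈ 243.84.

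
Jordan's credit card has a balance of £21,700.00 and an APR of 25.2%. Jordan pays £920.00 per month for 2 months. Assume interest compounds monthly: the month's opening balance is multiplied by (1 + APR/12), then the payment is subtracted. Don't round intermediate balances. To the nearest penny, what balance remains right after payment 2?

Monthly rate r = 25.2%/12 = 2.1% = 0.021.
Each month: B ← B·(1+r) − £920.00.
Month 1: interest £455.70; balance after payment £21,235.70.
Month 2: interest £445.95; balance after payment £20,761.65.

£20,761.65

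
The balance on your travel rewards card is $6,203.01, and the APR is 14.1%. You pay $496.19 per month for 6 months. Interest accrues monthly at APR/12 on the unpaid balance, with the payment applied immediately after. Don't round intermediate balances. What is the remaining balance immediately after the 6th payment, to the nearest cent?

$3,587.40

Monthly rate r = 14.1%/12 = 1.175% = 0.01175.
Each month: B ← B·(1+r) − $496.19.
Month 1: interest $72.89; balance after payment $5,779.71.
Month 2: interest $67.91; balance after payment $5,351.43.
Month 3: interest $62.88; balance after payment $4,918.12.
Month 4: interest $57.79; balance after payment $4,479.71.
Month 5: interest $52.64; balance after payment $4,036.16.
Month 6: interest $47.42; balance after payment $3,587.40.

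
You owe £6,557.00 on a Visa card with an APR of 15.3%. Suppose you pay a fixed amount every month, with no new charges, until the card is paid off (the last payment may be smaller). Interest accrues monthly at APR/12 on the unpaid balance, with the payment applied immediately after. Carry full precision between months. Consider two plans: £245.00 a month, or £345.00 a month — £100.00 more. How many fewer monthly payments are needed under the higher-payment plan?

11 fewer payments

Monthly rate r = 15.3%/12 = 1.275% = 0.01275.
At £245.00/mo: n = ⌈−ln(1 − rB₀/P)/ln(1+r)⌉ = 33 payments (last £231.41); total interest = total paid − £6,557.00 = £1,514.41.
At £345.00/mo: 22 payments (last £311.76); total interest £999.76.
Payments saved = 33 − 22 = 11.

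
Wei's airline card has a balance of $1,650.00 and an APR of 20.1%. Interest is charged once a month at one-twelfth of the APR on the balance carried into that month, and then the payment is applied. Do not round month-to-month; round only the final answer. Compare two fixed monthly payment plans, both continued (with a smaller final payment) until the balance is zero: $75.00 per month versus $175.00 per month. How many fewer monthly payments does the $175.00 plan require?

Monthly rate r = 20.1%/12 = 1.675% = 0.01675.
At $75.00/mo: n = ⌈−ln(1 − rB₀/P)/ln(1+r)⌉ = 28 payments (last $50.49); total interest = total paid − $1,650.00 = $425.49.
At $175.00/mo: 11 payments (last $61.20); total interest $161.20.
Payments saved = 28 − 11 = 17.

17 fewer payments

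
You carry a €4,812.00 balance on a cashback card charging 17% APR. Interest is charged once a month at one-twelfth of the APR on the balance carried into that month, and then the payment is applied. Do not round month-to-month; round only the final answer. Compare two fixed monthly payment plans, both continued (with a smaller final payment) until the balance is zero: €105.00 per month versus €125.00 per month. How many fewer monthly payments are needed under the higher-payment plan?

Monthly rate r = 17%/12 = 1.41667% = 0.0141667.
At €105.00/mo: n = ⌈−ln(1 − rB₀/P)/ln(1+r)⌉ = 75 payments (last €49.97); total interest = total paid − €4,812.00 = €3,007.97.
At €125.00/mo: 57 payments (last €4.32); total interest €2,192.32.
Payments saved = 75 − 57 = 18.

18 fewer payments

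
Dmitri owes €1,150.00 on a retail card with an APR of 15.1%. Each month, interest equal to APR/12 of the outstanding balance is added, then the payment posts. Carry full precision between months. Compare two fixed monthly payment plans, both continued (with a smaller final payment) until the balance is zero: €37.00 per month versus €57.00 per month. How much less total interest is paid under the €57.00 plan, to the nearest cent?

€132.94

Monthly rate r = 15.1%/12 = 1.25833% = 0.0125833.
At €37.00/mo: n = ⌈−ln(1 − rB₀/P)/ln(1+r)⌉ = 40 payments (last €24.96); total interest = total paid − €1,150.00 = €317.96.
At €57.00/mo: 24 payments (last €24.02); total interest €185.02.
Interest saved = €317.96 − €185.02 = €132.94.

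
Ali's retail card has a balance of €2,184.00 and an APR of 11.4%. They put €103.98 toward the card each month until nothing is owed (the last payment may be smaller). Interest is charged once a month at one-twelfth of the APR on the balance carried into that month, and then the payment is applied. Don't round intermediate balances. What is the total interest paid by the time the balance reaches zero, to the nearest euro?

€264

Monthly rate r = 11.4%/12 = 0.95% = 0.0095.
Payoff takes n = ⌈−ln(1 − rB₀/P)/ln(1+r)⌉ = ⌈23.539⌉ = 24 payments; the last is €56.19.
Total paid = 23·€103.98 + €56.19 = €2,447.73.
Total interest = total paid − principal = €2,447.73 − €2,184.00 = €263.73.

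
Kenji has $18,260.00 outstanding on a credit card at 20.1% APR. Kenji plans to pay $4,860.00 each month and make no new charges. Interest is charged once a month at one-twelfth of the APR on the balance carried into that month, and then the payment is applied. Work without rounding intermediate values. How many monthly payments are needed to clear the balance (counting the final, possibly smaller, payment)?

Monthly rate r = 20.1%/12 = 1.675% = 0.01675.
Recurrence: B ← B·(1+r) − $4,860.00.
Month 1: interest $305.86; balance after payment $13,705.85.
Month 2: interest $229.57; balance after payment $9,075.43.
Month 3: interest $152.01; balance after payment $4,367.44.
Month 4: interest $73.15; balance after payment $0.00.

4 payments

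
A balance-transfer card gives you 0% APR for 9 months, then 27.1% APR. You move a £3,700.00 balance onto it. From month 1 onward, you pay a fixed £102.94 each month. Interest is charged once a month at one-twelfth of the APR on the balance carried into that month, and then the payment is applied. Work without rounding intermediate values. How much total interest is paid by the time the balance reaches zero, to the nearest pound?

Promo months 1–9 at r₀ = 0%/12 = 0; months 10+ at r₁ = 27.1%/12 = 0.0225833.
After month 9 (no interest yet): B = £3,700.00 − 9·£102.94 = £2,773.54.
Then at r₁ with £102.94/mo: n₂ = −ln(1 − r₁·B/P)/ln(1+r₁) ≈ 41.99 → 42 more payments.
Total paid = 50·£102.94 + £101.76 = £5,248.76; interest = £5,248.76 − £3,700.00 = £1,548.76.

£1,549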